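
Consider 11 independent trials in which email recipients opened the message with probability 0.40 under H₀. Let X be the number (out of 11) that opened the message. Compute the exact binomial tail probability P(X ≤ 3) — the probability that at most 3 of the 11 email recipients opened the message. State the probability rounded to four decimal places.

X ~ Binomial(n=11, p=0.40).
P(X ≤ 3) = C(11,0)·0.40^0·0.60^11 + C(11,1)·0.40^1·0.60^10 + C(11,2)·0.40^2·0.60^9 + C(11,3)·0.40^3·0.60^8.
= 0.003628 + 0.026605 + 0.088684 + 0.177367 = 0.2963.

P = 0.2963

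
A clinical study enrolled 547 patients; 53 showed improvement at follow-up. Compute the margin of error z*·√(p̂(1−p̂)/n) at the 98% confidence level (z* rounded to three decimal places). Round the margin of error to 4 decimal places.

ME = 0.0294

With x = 53 successes in n = 547, p̂ = 0.09689.
SE = √(p̂(1−p̂)/n) = √(0.087504/547) = 0.012648.
For 98% confidence, z* = 2.326.
ME = 2.326·0.012648 = 0.0294.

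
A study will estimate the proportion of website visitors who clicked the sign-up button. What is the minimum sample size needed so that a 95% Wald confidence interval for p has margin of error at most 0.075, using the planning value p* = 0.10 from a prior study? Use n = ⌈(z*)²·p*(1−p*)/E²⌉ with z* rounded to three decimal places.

z* = 1.960 at the 95% level.
p*(1−p*) = 0.0900.
Required n before rounding: 3.841600 × 0.0900 / 0.075² = 61.466.
Rounding up, n = 62.

n = 62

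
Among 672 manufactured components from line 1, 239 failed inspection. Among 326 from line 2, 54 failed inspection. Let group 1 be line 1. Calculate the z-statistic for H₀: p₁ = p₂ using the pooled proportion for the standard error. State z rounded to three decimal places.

z = 6.182

p̂₁ = 239/672 = 0.35565, p̂₂ = 54/326 = 0.16564.
Pooling: p̂ = 293/998 = 0.29359.
Pooled SE = √[0.2073937·0.00455558] ≈ 0.030738.
z = (p̂₁ − p̂₂)/SE = (0.35565 − 0.16564)/0.030738 = 0.19001/0.030738 = 6.182.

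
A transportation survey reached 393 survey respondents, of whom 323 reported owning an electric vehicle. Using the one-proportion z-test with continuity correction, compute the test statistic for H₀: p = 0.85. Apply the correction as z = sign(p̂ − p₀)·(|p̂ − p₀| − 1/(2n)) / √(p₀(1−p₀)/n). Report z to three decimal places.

z = -1.490

p̂ = 323/393 = 0.82188. p̂ − p₀ = -0.028117.
Continuity correction 1/(2n) = 1/786 = 0.001272.
Corrected numerator: |-0.028117| − 0.001272 = 0.026845.
SE₀ = √(0.85·0.15/393) = 0.018012.
z = (−)0.026845/0.018012 = -1.490.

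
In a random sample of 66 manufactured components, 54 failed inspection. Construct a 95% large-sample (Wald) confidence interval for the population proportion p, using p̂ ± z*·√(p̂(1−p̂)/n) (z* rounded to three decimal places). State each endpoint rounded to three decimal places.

(0.725, 0.911)

With x = 54 successes in n = 66, p̂ = 0.81818.
Standard error of p̂: √(0.148760/66) = √0.002253944 = 0.047476.
The 95% critical value is z* = 1.960.
Margin = 1.960·0.047476 = 0.09305.
Interval: 0.81818 ± 0.09305 → (0.725, 0.911).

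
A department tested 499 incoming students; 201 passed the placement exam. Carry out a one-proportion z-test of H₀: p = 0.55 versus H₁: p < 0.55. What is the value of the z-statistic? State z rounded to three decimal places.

z = -6.609

With x = 201 successes in n = 499, p̂ = 0.40281.
SE₀ = √(0.55·0.45/499) = 0.022271.
z = (0.40281 − 0.55)/0.022271 = -0.14719/0.022271 = -6.609.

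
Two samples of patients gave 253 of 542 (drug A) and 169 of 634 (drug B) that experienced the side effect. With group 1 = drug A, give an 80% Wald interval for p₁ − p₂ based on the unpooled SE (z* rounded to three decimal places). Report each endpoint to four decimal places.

p̂₁ = 0.46679, p̂₂ = 0.26656, so the observed difference is 0.20023.
Unpooled SE = √(p̂₁(1−p̂₁)/n₁ + p̂₂(1−p̂₂)/n₂) = √(0.000459220 + 0.000308370) = 0.027705.
z* = 1.282 at the 80% level. Margin = 1.282·0.027705 = 0.03552.
CI: 0.20023 ± 0.03552 = (0.1647, 0.2357).

(0.1647, 0.2357)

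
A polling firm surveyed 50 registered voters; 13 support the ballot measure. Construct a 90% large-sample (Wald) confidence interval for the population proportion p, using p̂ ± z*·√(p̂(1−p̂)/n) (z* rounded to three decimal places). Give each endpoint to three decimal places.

(0.158, 0.362)

With x = 13 successes in n = 50, p̂ = 0.26000.
SE(p̂) = √(0.26000·0.74000/50) = 0.062032.
The 90% critical value is z* = 1.645.
Margin = 1.645·0.062032 = 0.10204.
CI: 0.26000 ± 0.10204 = (0.158, 0.362).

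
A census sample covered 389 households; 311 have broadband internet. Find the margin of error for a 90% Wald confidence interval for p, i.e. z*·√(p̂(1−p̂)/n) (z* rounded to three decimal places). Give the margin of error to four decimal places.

p̂ = 311/389 = 0.79949.
Standard error of p̂: √(0.160308/389) = √0.000412103 = 0.020300.
The 90% critical value is z* = 1.645.
Margin of error = z*·SE = 1.645 × 0.020300 = 0.0334.

ME = 0.0334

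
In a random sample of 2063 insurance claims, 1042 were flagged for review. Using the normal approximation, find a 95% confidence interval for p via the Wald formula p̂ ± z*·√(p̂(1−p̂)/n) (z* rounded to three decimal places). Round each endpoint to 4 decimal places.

(0.4835, 0.5267)

p̂ = 1042/2063 = 0.50509.
Standard error of p̂: √(0.249974/2063) = √0.000121170 = 0.011008.
The 95% critical value is z* = 1.960.
Margin of error: 1.960 × 0.011008 = 0.02158.
So the interval runs from 0.4835 to 0.5267.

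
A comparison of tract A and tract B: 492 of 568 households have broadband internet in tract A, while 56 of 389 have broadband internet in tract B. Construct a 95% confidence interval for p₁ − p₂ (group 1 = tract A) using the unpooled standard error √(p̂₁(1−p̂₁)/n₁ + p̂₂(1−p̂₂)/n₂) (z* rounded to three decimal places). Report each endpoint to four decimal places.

p̂₁ = 0.86620, p̂₂ = 0.14396, so the observed difference is 0.72224.
Unpooled SE = √(p̂₁(1−p̂₁)/n₁ + p̂₂(1−p̂₂)/n₂) = √(0.000204049 + 0.000316799) = 0.022822.
The 95% critical value is z* = 1.960. Margin of error = 0.04473.
So the interval runs from 0.6775 to 0.7670.

(0.6775, 0.7670)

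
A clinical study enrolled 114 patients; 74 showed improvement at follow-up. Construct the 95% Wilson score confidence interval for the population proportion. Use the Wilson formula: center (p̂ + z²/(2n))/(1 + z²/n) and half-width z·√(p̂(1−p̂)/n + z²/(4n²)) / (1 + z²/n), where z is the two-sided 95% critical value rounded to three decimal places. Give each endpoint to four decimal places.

Here p̂ = 74/114 = 0.64912 and z = 1.960 (z² = 3.841600).
Denominator 1 + z²/n = 1 + 3.841600/114 = 1.033698.
Adjusted center: (0.64912 + z²/(2n))/1.033698 = 0.64426.
Radicand: p̂(1−p̂)/n + z²/(4n²) = 0.001997916 + 0.000073900 = 0.002071816.
Half-width = 1.960·√0.002071816/1.033698 = 0.08631.
So the interval runs from 0.5580 to 0.7306.

(0.5580, 0.7306)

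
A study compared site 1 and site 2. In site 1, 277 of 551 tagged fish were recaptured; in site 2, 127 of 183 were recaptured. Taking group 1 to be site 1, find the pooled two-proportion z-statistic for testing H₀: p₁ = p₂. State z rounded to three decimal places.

Sample proportions: p̂₁ = 277/551 = 0.50272 and p̂₂ = 127/183 = 0.69399.
Pooled p̂ = (277+127)/(551+183) = 404/734 = 0.55041.
Pooled SE = √[0.2474590·0.00727936] ≈ 0.042442.
z = -0.19127/0.042442 = -4.507.

z = -4.507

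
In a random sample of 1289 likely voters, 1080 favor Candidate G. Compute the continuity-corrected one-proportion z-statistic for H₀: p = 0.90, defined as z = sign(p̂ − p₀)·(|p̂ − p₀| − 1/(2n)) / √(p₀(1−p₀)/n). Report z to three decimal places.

p̂ = 1080/1289 = 0.83786. p̂ − p₀ = -0.062141.
Continuity correction 1/(2n) = 1/2578 = 0.000388.
Corrected numerator: |-0.062141| − 0.000388 = 0.061753.
SE₀ = √(0.90·0.10/1289) = 0.008356.
z = (−)0.061753/0.008356 = -7.390.

z = -7.390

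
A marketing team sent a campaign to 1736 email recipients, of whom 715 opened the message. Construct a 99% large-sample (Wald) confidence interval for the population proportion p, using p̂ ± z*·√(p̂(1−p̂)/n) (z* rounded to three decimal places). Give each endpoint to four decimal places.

(0.3814, 0.4423)

The sample proportion is 715/1736 = 0.41187.
Standard error of p̂: √(0.242232/1736) = √0.000139535 = 0.011812.
z* = 2.576 at the 99% level.
Margin = 2.576·0.011812 = 0.03043.
Interval: 0.41187 ± 0.03043 → (0.3814, 0.4423).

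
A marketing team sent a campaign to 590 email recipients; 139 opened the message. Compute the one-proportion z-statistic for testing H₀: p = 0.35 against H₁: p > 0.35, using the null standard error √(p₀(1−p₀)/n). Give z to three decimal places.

Sample proportion p̂ = 139/590 = 0.23559.
SE₀ = √(0.35·0.65/590) = 0.019637.
z = (0.23559 − 0.35)/0.019637 = -0.11441/0.019637 = -5.826.

z = -5.826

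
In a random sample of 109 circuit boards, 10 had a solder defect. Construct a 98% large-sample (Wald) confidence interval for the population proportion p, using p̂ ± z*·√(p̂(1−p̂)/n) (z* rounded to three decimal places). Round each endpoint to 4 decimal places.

The sample proportion is 10/109 = 0.09174.
SE(p̂) = √(0.09174·0.90826/109) = 0.027649.
z* = 2.326 at the 98% level.
Margin = 2.326·0.027649 = 0.06431.
So the interval runs from 0.0274 to 0.1561.

(0.0274, 0.1561)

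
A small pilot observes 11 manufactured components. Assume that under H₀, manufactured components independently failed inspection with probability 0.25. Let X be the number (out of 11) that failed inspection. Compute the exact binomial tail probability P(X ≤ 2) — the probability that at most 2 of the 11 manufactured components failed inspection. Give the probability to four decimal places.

P = 0.4552

X is binomial with n = 11 and p = 0.25.
P(X ≤ 2) = C(11,0)·0.25^0·0.75^11 + C(11,1)·0.25^1·0.75^10 + C(11,2)·0.25^2·0.75^9.
= 0.042235 + 0.154862 + 0.258104 = 0.4552.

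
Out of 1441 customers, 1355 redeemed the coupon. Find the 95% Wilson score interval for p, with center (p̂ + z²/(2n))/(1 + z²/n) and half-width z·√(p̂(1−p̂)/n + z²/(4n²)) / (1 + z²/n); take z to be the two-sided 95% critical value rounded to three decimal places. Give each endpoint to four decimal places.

(0.9269, 0.9514)

Here p̂ = 1355/1441 = 0.94032 and z = 1.960 (z² = 3.841600).
Denominator 1 + z²/n = 1 + 3.841600/1441 = 1.002666.
Center = (0.94032 + 0.001333)/1.002666 = 0.93915.
Radicand: p̂(1−p̂)/n + z²/(4n²) = 0.000038944 + 0.000000463 = 0.000039407.
Half-width = z·√(radicand)/denom = 1.960·0.006277/1.002666 = 0.01227.
Interval: 0.93915 ± 0.01227 → (0.9269, 0.9514).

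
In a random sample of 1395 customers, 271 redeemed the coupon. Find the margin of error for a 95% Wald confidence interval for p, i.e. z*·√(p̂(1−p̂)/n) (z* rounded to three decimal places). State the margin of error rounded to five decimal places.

p̂ = 271/1395 = 0.19427.
SE = √(p̂(1−p̂)/n) = √(0.156526/1395) = 0.010593.
z* = 1.960 at the 95% level.
So ME = 0.02076.

ME = 0.02076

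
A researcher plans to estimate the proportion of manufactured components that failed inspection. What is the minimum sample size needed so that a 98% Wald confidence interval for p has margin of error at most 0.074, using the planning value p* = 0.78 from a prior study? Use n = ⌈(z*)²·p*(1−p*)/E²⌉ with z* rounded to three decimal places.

z* = 2.326 at the 98% level.
p*(1−p*) = 0.78·0.22 = 0.1716.
Required n before rounding: 5.410276 × 0.1716 / 0.074² = 169.540.
Rounding up, n = 170.

n = 170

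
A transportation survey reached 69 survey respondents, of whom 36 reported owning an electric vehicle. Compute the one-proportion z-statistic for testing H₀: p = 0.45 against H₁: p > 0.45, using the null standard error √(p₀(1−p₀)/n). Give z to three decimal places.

z = 1.198

The sample proportion is 36/69 = 0.52174.
Null standard error: √(0.45·0.55/69) = √0.003586957 = 0.059891.
Test statistic: z = 0.07174/0.059891 = 1.198.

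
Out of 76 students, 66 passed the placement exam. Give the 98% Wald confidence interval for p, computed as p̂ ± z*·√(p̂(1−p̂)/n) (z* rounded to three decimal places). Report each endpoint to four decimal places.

(0.7782, 0.9586)

Sample proportion p̂ = 66/76 = 0.86842.
SE(p̂) = √(0.86842·0.13158/76) = 0.038775.
For 98% confidence, z* = 2.326.
Margin = 2.326·0.038775 = 0.09019.
Interval: 0.86842 ± 0.09019 → (0.7782, 0.9586).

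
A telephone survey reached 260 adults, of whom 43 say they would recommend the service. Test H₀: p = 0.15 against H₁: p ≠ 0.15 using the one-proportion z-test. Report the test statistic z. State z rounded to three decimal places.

With x = 43 successes in n = 260, p̂ = 0.16538.
Null standard error: √(0.15·0.85/260) = √0.000490385 = 0.022145.
z = (p̂ − p₀)/SE = (0.16538 − 0.15)/0.022145 = 0.695.

z = 0.695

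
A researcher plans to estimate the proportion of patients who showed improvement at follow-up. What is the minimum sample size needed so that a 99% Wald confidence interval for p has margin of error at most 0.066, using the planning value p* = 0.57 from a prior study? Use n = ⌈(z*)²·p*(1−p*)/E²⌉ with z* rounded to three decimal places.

For 99% confidence, z* = 2.576.
p*(1−p*) = 0.57·0.43 = 0.2451.
Required n before rounding: 6.635776 × 0.2451 / 0.066² = 373.377.
⌈373.377⌉ = 374.

n = 374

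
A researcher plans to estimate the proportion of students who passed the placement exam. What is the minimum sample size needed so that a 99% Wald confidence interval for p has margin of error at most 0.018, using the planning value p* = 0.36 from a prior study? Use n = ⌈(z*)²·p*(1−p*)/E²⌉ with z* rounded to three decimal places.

n = 4719

For 99% confidence, z* = 2.576.
p*(1−p*) = 0.36·0.64 = 0.2304.
Required n before rounding: 6.635776 × 0.2304 / 0.018² = 4718.774.
Rounding up, n = 4719.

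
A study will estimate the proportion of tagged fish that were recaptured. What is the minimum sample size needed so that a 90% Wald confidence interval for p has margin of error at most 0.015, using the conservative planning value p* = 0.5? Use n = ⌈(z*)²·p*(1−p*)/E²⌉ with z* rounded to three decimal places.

n = 3007

The 90% critical value is z* = 1.645.
p*(1−p*) = 0.50·0.50 = 0.2500.
(z*)²·p*(1−p*)/E² = 2.706025·0.2500/0.000225 = 3006.694.
Rounding up, n = 3007.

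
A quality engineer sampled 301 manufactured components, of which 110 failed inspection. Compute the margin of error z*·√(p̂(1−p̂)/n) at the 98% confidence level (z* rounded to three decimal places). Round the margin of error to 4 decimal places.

ME = 0.0646

Sample proportion p̂ = 110/301 = 0.36545.
SE = √(p̂(1−p̂)/n) = √(0.231896/301) = 0.027756.
For 98% confidence, z* = 2.326.
So ME = 0.0646.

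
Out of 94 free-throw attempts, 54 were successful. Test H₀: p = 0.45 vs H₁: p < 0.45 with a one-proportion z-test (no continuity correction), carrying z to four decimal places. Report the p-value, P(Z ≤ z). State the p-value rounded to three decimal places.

With x = 54 successes in n = 94, p̂ = 0.57447.
Null standard error: √(0.45·0.55/94) = √0.002632979 = 0.051313.
z = (p̂ − p₀)/SE = (54/94 − 0.45)/0.051313 ≈ 2.4257.
From the standard normal, P(Z ≤ z) = 0.992.

p-value = 0.992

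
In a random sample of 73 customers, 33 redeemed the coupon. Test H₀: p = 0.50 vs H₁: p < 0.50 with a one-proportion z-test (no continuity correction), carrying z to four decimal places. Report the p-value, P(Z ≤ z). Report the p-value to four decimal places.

p-value = 0.2063

Sample proportion p̂ = 33/73 = 0.45205.
Under H₀, SE = √(p₀(1−p₀)/n) = √(0.50·0.50/73) = √0.003424658 = 0.058521.
z = (p̂ − p₀)/SE = (33/73 − 0.50)/0.058521 ≈ -0.8193.
p-value = P(Z ≤ z) with z = -0.8193 → 0.2063.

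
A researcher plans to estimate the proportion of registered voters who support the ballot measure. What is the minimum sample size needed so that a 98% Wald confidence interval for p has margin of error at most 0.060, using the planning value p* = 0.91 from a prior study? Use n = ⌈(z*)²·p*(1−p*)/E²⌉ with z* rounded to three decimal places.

z* = 2.326 at the 98% level.
p*(1−p*) = 0.0819.
Required n before rounding: 5.410276 × 0.0819 / 0.060² = 123.084.
Rounding up, n = 124.

n = 124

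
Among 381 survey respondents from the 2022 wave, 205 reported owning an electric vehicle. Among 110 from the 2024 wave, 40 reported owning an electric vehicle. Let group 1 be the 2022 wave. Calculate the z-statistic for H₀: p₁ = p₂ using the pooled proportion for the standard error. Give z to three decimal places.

p̂₁ = 205/381 = 0.53806, p̂₂ = 40/110 = 0.36364.
Pooling: p̂ = 245/491 = 0.49898.
Pooled SE = √[0.2499990·0.01171558] ≈ 0.054119.
z = (p̂₁ − p̂₂)/SE = (0.53806 − 0.36364)/0.054119 = 0.17442/0.054119 = 3.223.

z = 3.223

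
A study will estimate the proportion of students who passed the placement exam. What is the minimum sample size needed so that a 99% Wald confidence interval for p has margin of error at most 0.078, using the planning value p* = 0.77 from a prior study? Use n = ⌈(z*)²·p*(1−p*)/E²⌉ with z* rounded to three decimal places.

n = 194

z* = 2.576 at the 99% level.
p*(1−p*) = 0.77·0.23 = 0.1771.
Required n before rounding: 6.635776 × 0.1771 / 0.078² = 193.162.
⌈193.162⌉ = 194.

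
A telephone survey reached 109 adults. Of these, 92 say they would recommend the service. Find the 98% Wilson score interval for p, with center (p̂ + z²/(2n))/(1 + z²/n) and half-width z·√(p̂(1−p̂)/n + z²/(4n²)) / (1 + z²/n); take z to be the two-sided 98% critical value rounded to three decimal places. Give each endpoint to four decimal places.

p̂ = 92/109 = 0.84404; z = 2.326, so z² = 5.410276.
1 + z²/n = 1.049636.
Center = (0.84404 + 0.024818)/1.049636 = 0.82777.
Radicand: p̂(1−p̂)/n + z²/(4n²) = 0.001207695 + 0.000113843 = 0.001321538.
Half-width = 2.326·√0.001321538/1.049636 = 0.08056.
Interval: 0.82777 ± 0.08056 → (0.7472, 0.9083).

(0.7472, 0.9083)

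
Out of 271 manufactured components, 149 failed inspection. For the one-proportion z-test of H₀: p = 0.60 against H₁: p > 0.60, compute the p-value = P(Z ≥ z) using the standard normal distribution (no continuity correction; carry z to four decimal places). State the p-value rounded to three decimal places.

p-value = 0.954

Sample proportion p̂ = 149/271 = 0.54982.
SE₀ = √(0.60·0.40/271) = 0.029759.
z = (p̂ − p₀)/SE = (149/271 − 0.60)/0.029759 ≈ -1.6864.
p-value = P(Z ≥ z) with z = -1.6864 → 0.954.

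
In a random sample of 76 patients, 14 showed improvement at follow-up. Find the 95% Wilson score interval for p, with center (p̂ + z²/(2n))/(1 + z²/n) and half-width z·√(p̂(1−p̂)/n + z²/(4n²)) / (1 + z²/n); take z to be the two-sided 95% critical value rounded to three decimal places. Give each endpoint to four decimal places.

(0.1130, 0.2858)

p̂ = 14/76 = 0.18421; z = 1.960, so z² = 3.841600.
Denominator 1 + z²/n = 1 + 3.841600/76 = 1.050547.
Adjusted center: (0.18421 + z²/(2n))/1.050547 = 0.19940.
Radicand: p̂(1−p̂)/n + z²/(4n²) = 0.001977329 + 0.000166274 = 0.002143603.
Half-width = 1.960·√0.002143603/1.050547 = 0.08638.
So the interval runs from 0.1130 to 0.2858.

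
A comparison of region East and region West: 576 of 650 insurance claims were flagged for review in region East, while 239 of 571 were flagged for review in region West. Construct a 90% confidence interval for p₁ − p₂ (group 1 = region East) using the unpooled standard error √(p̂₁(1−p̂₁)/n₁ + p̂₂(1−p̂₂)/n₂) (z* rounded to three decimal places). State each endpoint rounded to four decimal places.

(0.4279, 0.5073)

p̂₁ = 0.88615, p̂₂ = 0.41856, so the observed difference is 0.46759.
Unpooled SE = √(p̂₁(1−p̂₁)/n₁ + p̂₂(1−p̂₂)/n₂) = √(0.000155208 + 0.000426214) = 0.024113.
The 90% critical value is z* = 1.645. Margin of error = 0.03967.
Interval: 0.46759 ± 0.03967 → (0.4279, 0.5073).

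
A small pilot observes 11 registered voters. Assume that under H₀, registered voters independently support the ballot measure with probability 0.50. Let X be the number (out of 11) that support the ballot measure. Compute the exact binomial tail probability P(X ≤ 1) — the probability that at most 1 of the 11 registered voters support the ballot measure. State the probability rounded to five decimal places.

X ~ Binomial(n=11, p=0.50).
P(X ≤ 1) = C(11,0)·0.50^0·0.50^11 + C(11,1)·0.50^1·0.50^10.
= 0.000488 + 0.005371 = 0.00586.

P = 0.00586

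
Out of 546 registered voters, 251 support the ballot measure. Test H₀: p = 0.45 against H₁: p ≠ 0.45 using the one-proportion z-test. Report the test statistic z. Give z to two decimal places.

The sample proportion is 251/546 = 0.45971.
Null standard error: √(0.45·0.55/546) = √0.000453297 = 0.021291.
Test statistic: z = 0.00971/0.021291 = 0.46.

z = 0.46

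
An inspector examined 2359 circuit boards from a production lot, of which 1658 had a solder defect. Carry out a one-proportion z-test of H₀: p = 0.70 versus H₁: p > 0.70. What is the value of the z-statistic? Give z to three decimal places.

z = 0.301

The sample proportion is 1658/2359 = 0.70284.
Null standard error: √(0.70·0.30/2359) = √0.000089021 = 0.009435.
Test statistic: z = 0.00284/0.009435 = 0.301.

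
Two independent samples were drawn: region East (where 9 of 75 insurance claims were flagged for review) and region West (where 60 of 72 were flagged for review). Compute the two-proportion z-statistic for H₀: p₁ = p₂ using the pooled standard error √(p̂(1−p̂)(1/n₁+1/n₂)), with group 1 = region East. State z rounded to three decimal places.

Sample proportions: p̂₁ = 9/75 = 0.12000 and p̂₂ = 60/72 = 0.83333.
Pooled p̂ = (9+60)/(75+72) = 69/147 = 0.46939.
SE = √[p̂(1−p̂)(1/n₁+1/n₂)] = √[0.46939·0.53061·(1/75+1/72)] ≈ 0.082341.
z = (p̂₁ − p̂₂)/SE = (0.12000 − 0.83333)/0.082341 = -0.71333/0.082341 = -8.663.

z = -8.663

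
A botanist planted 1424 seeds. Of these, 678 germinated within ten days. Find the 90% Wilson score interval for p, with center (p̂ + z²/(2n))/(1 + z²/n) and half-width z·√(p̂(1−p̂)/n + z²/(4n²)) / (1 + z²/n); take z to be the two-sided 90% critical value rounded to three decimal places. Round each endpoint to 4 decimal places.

(0.4544, 0.4979)

Here p̂ = 678/1424 = 0.47612 and z = 1.645 (z² = 2.706025).
Denominator 1 + z²/n = 1 + 2.706025/1424 = 1.001900.
Adjusted center: (0.47612 + z²/(2n))/1.001900 = 0.47617.
Radicand: p̂(1−p̂)/n + z²/(4n²) = 0.000175161 + 0.000000334 = 0.000175495.
Half-width = z·√(radicand)/denom = 1.645·0.013247/1.001900 = 0.02175.
Interval: 0.47617 ± 0.02175 → (0.4544, 0.4979).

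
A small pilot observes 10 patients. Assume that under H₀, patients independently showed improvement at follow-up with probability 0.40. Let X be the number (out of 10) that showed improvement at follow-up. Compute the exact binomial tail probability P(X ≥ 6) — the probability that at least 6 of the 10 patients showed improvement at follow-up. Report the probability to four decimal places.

P = 0.1662

X ~ Binomial(n=10, p=0.40).
P(X ≥ 6) = Σ_{j=6}^{10} C(10,j)·0.40^j·0.60^{10−j}.
= 0.111477 + 0.042467 + 0.010617 + 0.001573 + 0.000105 = 0.1662.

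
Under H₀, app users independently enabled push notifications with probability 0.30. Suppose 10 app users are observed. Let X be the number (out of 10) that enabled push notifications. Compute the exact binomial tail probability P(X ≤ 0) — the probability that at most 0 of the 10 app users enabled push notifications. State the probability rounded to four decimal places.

P = 0.0282

X is binomial with n = 10 and p = 0.30.
P(X ≤ 0) = C(10,0)·0.30^0·0.70^10.
= 0.028248 = 0.0282.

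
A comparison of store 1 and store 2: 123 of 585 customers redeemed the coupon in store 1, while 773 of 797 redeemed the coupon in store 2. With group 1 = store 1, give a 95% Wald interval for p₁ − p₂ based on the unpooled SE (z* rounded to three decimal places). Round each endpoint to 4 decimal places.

(-0.7947, -0.7245)

p̂₁ = 0.21026, p̂₂ = 0.96989, so the observed difference is -0.75963.
SE = √(0.000283844 + 0.000036645) = √0.000320489 = 0.017902.
For 95% confidence, z* = 1.960. Margin = 1.960·0.017902 = 0.03509.
CI: -0.75963 ± 0.03509 = (-0.7947, -0.7245).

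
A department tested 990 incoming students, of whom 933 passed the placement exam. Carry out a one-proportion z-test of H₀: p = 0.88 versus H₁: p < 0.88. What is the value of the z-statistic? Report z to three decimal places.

z = 6.044

With x = 933 successes in n = 990, p̂ = 0.94242.
Under H₀, SE = √(p₀(1−p₀)/n) = √(0.88·0.12/990) = √0.000106667 = 0.010328.
Test statistic: z = 0.06242/0.010328 = 6.044.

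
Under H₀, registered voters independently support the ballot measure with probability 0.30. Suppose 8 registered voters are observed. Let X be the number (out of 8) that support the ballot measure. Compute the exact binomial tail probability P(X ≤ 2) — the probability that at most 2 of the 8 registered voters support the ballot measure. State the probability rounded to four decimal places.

X ~ Binomial(n=8, p=0.30).
P(X ≤ 2) = C(8,0)·0.30^0·0.70^8 + C(8,1)·0.30^1·0.70^7 + C(8,2)·0.30^2·0.70^6.
= 0.057648 + 0.197650 + 0.296475 = 0.5518.

P = 0.5518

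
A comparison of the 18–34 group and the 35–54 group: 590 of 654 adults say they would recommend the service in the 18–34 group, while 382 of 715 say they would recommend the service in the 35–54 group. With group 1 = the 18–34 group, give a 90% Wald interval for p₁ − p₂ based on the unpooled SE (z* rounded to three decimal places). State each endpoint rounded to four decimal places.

p̂₁ = 0.90214, p̂₂ = 0.53427, so the observed difference is 0.36787.
Unpooled SE = √(p̂₁(1−p̂₁)/n₁ + p̂₂(1−p̂₂)/n₂) = √(0.000134989 + 0.000348008) = 0.021977.
The 90% critical value is z* = 1.645. Margin = 1.645·0.021977 = 0.03615.
So the interval runs from 0.3317 to 0.4040.

(0.3317, 0.4040)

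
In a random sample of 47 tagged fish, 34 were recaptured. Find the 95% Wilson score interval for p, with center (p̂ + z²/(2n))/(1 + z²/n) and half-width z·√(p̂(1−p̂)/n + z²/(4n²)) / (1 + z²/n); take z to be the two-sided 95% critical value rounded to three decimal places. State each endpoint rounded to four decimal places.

(0.5824, 0.8306)

p̂ = 34/47 = 0.72340; z = 1.960, so z² = 3.841600.
1 + z²/n = 1.081736.
Center = (0.72340 + 0.040868)/1.081736 = 0.70652.
Radicand: p̂(1−p̂)/n + z²/(4n²) = 0.004257246 + 0.000434767 = 0.004692013.
Half-width = 1.960·√0.004692013/1.081736 = 0.12411.
So the interval runs from 0.5824 to 0.8306.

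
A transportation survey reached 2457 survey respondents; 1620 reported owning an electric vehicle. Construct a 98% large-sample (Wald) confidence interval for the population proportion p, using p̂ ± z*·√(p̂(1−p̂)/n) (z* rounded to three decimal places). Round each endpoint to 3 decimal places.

(0.637, 0.682)

The sample proportion is 1620/2457 = 0.65934.
SE = √(p̂(1−p̂)/n) = √(0.224611/2457) = 0.009561.
The 98% critical value is z* = 2.326.
Margin = 2.326·0.009561 = 0.02224.
So the interval runs from 0.637 to 0.682.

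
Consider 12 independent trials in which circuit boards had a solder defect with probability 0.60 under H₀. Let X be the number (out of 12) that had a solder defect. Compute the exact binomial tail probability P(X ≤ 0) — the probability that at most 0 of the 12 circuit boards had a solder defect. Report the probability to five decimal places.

P = 0.00002

X is binomial with n = 12 and p = 0.60.
P(X ≤ 0) = C(12,0)·0.60^0·0.40^12.
= 0.000017 = 0.00002.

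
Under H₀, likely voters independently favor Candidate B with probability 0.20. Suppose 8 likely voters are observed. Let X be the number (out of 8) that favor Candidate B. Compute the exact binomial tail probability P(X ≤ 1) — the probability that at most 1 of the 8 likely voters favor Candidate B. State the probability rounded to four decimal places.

X is binomial with n = 8 and p = 0.20.
P(X ≤ 1) = C(8,0)·0.20^0·0.80^8 + C(8,1)·0.20^1·0.80^7.
= 0.167772 + 0.335544 = 0.5033.

P = 0.5033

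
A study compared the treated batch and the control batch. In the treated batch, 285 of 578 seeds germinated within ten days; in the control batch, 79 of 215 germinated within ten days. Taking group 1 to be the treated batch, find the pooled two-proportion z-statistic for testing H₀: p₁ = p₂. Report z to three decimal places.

p̂₁ = 285/578 = 0.49308, p̂₂ = 79/215 = 0.36744.
Pooling: p̂ = 364/793 = 0.45902.
SE = √[p̂(1−p̂)(1/n₁+1/n₂)] = √[0.45902·0.54098·(1/578+1/215)] ≈ 0.039807.
z = 0.12564/0.039807 = 3.156.

z = 3.156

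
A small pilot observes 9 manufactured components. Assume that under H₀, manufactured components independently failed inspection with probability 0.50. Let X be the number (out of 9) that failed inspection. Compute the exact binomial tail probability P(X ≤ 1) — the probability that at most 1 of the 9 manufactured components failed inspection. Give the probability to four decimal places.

P = 0.0195

X ~ Binomial(n=9, p=0.50).
P(X ≤ 1) = C(9,0)·0.50^0·0.50^9 + C(9,1)·0.50^1·0.50^8.
= 0.001953 + 0.017578 = 0.0195.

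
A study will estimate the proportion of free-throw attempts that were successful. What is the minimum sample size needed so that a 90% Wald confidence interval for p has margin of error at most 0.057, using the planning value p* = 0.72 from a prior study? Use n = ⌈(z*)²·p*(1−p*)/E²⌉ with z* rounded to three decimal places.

For 90% confidence, z* = 1.645.
p*(1−p*) = 0.2016.
Required n before rounding: 2.706025 × 0.2016 / 0.057² = 167.908.
Rounding up, n = 168.

n = 168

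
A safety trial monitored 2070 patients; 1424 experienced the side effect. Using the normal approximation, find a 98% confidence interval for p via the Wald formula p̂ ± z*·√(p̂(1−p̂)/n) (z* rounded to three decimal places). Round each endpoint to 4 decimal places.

(0.6642, 0.7116)

Sample proportion p̂ = 1424/2070 = 0.68792.
SE = √(p̂(1−p̂)/n) = √(0.214685/2070) = 0.010184.
z* = 2.326 at the 98% level.
Margin = 2.326·0.010184 = 0.02369.
CI: 0.68792 ± 0.02369 = (0.6642, 0.7116).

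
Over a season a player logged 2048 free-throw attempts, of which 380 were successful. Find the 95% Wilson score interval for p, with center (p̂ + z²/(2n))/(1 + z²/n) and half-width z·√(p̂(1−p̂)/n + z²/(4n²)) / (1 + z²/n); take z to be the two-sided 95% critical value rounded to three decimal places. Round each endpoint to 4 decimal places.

p̂ = 380/2048 = 0.18555; z = 1.960, so z² = 3.841600.
Denominator 1 + z²/n = 1 + 3.841600/2048 = 1.001876.
Center = (0.18555 + 0.000938)/1.001876 = 0.18614.
Radicand: p̂(1−p̂)/n + z²/(4n²) = 0.000073789 + 0.000000229 = 0.000074018.
Half-width = z·√(radicand)/denom = 1.960·0.008603/1.001876 = 0.01683.
So the interval runs from 0.1693 to 0.2030.

(0.1693, 0.2030)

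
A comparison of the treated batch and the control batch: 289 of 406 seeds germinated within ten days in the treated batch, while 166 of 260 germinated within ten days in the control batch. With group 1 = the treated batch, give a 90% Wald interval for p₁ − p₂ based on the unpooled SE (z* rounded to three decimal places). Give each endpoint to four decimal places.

(0.0120, 0.1348)

p̂₁ = 289/406 = 0.71182, p̂₂ = 166/260 = 0.63846; p̂₁ − p̂₂ = 0.07336.
SE = √(0.000505249 + 0.000887802) = √0.001393051 = 0.037324.
The 90% critical value is z* = 1.645. Margin of error = 0.06140.
So the interval runs from 0.0120 to 0.1348.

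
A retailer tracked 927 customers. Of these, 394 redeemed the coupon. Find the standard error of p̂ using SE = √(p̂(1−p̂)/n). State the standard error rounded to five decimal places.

Sample proportion p̂ = 394/927 = 0.42503.
p̂(1−p̂) = 0.244379.
SE = √(0.244379/927) = √0.000263624 = 0.01624.

SE = 0.01624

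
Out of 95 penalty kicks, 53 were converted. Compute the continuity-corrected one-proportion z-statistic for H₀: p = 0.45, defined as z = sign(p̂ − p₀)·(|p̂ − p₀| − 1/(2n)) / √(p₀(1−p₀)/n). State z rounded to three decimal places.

p̂ = 53/95 = 0.55789. p̂ − p₀ = 0.107895.
Continuity correction 1/(2n) = 1/190 = 0.005263.
Corrected numerator: |0.107895| − 0.005263 = 0.102632.
SE₀ = √(0.45·0.55/95) = 0.051042.
z = +0.102632/0.051042 = 2.011.

z = 2.011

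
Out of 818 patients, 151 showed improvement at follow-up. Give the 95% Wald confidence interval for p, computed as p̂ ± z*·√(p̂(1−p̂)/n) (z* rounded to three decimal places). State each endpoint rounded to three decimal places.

With x = 151 successes in n = 818, p̂ = 0.18460.
SE(p̂) = √(0.18460·0.81540/818) = 0.013565.
The 95% critical value is z* = 1.960.
Margin = 1.960·0.013565 = 0.02659.
CI: 0.18460 ± 0.02659 = (0.158, 0.211).

(0.158, 0.211)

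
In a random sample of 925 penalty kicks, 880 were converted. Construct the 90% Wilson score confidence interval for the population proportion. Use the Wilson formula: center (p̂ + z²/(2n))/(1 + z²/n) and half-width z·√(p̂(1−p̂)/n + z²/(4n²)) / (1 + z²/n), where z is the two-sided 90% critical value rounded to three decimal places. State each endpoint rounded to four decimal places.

p̂ = 880/925 = 0.95135; z = 1.645, so z² = 2.706025.
Denominator 1 + z²/n = 1 + 2.706025/925 = 1.002925.
Center = (0.95135 + 0.001463)/1.002925 = 0.95003.
Radicand: p̂(1−p̂)/n + z²/(4n²) = 0.000050035 + 0.000000791 = 0.000050826.
Half-width = z·√(radicand)/denom = 1.645·0.007129/1.002925 = 0.01169.
So the interval runs from 0.9383 to 0.9617.

(0.9383, 0.9617)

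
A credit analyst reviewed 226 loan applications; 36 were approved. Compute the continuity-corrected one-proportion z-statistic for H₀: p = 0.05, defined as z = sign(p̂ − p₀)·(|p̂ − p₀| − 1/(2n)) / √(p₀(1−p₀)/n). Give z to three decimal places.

z = 7.386

Sample proportion p̂ = 36/226 = 0.15929. p̂ − p₀ = 0.109292.
1/(2n) = 0.002212.
Corrected numerator: |0.109292| − 0.002212 = 0.107080.
Under H₀, SE = √(p₀(1−p₀)/n) = √(0.05·0.95/226) = √0.000210177 = 0.014497.
z = +0.107080/0.014497 = 7.386.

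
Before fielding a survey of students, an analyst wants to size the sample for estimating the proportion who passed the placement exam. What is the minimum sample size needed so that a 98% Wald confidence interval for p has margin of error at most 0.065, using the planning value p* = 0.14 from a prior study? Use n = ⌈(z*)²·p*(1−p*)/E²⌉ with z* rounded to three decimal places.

n = 155

For 98% confidence, z* = 2.326.
p*(1−p*) = 0.14·0.86 = 0.1204.
Required n before rounding: 5.410276 × 0.1204 / 0.065² = 154.177.
⌈154.177⌉ = 155.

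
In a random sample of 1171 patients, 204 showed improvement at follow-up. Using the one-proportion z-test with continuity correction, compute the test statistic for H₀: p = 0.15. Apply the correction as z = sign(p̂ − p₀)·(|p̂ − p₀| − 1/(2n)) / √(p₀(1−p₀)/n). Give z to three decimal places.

The sample proportion is 204/1171 = 0.17421. p̂ − p₀ = 0.024210.
Continuity correction 1/(2n) = 1/2342 = 0.000427.
Corrected numerator: |0.024210| − 0.000427 = 0.023783.
Null standard error: √(0.15·0.85/1171) = √0.000108881 = 0.010435.
z = (+)0.023783/0.010435 = 2.279.

z = 2.279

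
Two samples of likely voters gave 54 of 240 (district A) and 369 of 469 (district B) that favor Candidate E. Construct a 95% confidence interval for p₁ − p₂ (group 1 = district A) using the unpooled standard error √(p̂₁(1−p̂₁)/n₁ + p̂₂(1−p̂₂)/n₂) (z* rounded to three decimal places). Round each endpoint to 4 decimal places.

p̂₁ = 54/240 = 0.22500, p̂₂ = 369/469 = 0.78678; p̂₁ − p̂₂ = -0.56178.
Unpooled SE = √(p̂₁(1−p̂₁)/n₁ + p̂₂(1−p̂₂)/n₂) = √(0.000726562 + 0.000357691) = 0.032928.
z* = 1.960 at the 95% level. Margin of error = 0.06454.
CI: -0.56178 ± 0.06454 = (-0.6263, -0.4972).

(-0.6263, -0.4972)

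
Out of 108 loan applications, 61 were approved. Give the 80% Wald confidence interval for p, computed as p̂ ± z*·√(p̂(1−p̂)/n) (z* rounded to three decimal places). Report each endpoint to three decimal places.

p̂ = 61/108 = 0.56481.
SE = √(p̂(1−p̂)/n) = √(0.245799/108) = 0.047707.
For 80% confidence, z* = 1.282.
Margin of error: 1.282 × 0.047707 = 0.06116.
So the interval runs from 0.504 to 0.626.

(0.504, 0.626)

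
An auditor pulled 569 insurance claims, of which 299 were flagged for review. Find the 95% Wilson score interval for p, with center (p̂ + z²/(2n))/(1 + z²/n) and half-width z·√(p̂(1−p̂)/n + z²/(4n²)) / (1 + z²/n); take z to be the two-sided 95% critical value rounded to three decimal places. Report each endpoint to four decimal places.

p̂ = 299/569 = 0.52548; z = 1.960, so z² = 3.841600.
1 + z²/n = 1.006751.
Adjusted center: (0.52548 + z²/(2n))/1.006751 = 0.52531.
Radicand: p̂(1−p̂)/n + z²/(4n²) = 0.000438226 + 0.000002966 = 0.000441192.
Half-width = z·√(radicand)/denom = 1.960·0.021005/1.006751 = 0.04089.
Interval: 0.52531 ± 0.04089 → (0.4844, 0.5662).

(0.4844, 0.5662)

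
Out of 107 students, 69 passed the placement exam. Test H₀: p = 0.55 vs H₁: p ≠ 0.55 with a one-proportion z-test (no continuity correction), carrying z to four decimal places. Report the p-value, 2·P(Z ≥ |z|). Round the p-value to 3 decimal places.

p-value = 0.049

Sample proportion p̂ = 69/107 = 0.64486.
Null standard error: √(0.55·0.45/107) = √0.002313084 = 0.048095.
z = (p̂ − p₀)/SE = (69/107 − 0.55)/0.048095 ≈ 1.9724.
From the standard normal, 2·P(Z ≥ |z|) = 0.049.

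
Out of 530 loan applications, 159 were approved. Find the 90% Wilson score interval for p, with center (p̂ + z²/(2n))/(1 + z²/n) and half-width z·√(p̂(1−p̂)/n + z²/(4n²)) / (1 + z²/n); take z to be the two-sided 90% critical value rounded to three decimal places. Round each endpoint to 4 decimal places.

(0.2683, 0.3337)

Here p̂ = 159/530 = 0.30000 and z = 1.645 (z² = 2.706025).
Denominator 1 + z²/n = 1 + 2.706025/530 = 1.005106.
Center = (0.30000 + 0.002553)/1.005106 = 0.30102.
Radicand: p̂(1−p̂)/n + z²/(4n²) = 0.000396226 + 0.000002408 = 0.000398634.
Half-width = z·√(radicand)/denom = 1.645·0.019966/1.005106 = 0.03268.
CI: 0.30102 ± 0.03268 = (0.2683, 0.3337).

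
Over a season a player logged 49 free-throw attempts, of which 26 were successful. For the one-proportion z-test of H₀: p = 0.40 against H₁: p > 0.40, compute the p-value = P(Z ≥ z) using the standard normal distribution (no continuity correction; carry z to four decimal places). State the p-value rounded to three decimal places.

p̂ = 26/49 = 0.53061.
SE₀ = √(0.40·0.60/49) = 0.069985.
Test statistic (full precision, shown to 4 dp): z = (26/49 − 0.40)/SE₀ ≈ 1.8663.
p-value = P(Z ≥ z) with z = 1.8663 → 0.031.

p-value = 0.031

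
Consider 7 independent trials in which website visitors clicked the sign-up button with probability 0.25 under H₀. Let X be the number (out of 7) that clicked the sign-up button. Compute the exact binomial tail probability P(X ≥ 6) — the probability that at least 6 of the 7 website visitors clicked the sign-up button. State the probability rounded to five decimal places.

X is binomial with n = 7 and p = 0.25.
P(X ≥ 6) = C(7,6)·0.25^6·0.75^1 + C(7,7)·0.25^7·0.75^0.
= 0.001282 + 0.000061 = 0.00134.

P = 0.00134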